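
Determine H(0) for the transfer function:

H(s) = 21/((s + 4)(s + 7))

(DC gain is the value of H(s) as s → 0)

DC gain = H(0) = 21/(4 × 7) = 21/28 = 0.75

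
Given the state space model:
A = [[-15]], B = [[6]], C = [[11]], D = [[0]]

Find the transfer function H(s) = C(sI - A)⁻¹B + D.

(sI - A)⁻¹ = 1/(s + 15). H(s) = 11 × 6/(s + 15) + 0 = 66/(s + 15).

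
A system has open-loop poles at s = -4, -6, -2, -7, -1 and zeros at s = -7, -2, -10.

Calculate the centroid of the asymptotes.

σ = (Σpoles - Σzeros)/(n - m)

σ = (Σpoles - Σzeros)/(n - m) = (-20 - (-19))/(5 - 3) = -1/2 = -0.5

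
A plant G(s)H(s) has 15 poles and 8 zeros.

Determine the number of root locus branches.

Root locus has n branches where n = number of poles = 15.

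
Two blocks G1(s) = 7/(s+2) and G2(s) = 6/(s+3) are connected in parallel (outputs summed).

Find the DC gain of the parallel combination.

Parallel: G_eq = G1 + G2. DC gain = G1(0) + G2(0) = 7/2 + 6/3 = 3.5 + 2 = 5.5.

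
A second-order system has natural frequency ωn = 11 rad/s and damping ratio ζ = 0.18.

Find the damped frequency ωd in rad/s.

ωd = ωn√(1 - ζ²) = 11√(1 - 0.18²) = 10.82 rad/s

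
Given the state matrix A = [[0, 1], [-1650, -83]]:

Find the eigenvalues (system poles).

det(A - λI) = λ² - (-83)λ + 1650 = (λ - (-33))(λ - (-50)). Eigenvalues: -33, -50.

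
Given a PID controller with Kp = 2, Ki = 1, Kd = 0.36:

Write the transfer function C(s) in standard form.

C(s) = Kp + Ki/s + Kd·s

Substituting values: C(s) = 2 + 1/s + 0.36s = (0.36s² + 2s + 1)/s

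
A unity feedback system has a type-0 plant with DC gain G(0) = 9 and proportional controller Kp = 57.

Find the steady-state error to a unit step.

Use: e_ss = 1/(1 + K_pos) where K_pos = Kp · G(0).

K_pos = Kp · G(0) = 57 × 9 = 513. e_ss = 1/(1 + 513) = 0.0019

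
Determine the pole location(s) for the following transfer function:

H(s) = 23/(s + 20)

Pole is where denominator = 0: s + 20 = 0, so s = -20.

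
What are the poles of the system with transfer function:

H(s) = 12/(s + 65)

Pole is where denominator = 0: s + 65 = 0, so s = -65.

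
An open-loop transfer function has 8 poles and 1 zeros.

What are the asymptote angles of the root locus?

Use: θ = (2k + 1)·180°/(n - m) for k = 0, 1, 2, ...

n - m = 8 - 1 = 7. Angles: θk = (2k + 1)·180°/7 = 25.71°, 77.14°, 128.57°, 180°, 231.43°, 282.86°, 334.29°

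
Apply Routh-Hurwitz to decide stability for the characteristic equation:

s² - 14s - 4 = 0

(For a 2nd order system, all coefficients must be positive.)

Coefficients: 1, -14, -4. b=-14, c=-4 not positive, so system is unstable.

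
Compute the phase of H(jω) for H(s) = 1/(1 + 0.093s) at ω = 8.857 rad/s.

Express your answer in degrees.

Phase = -arctan(ωτ) = -arctan(8.857 × 0.093) = -39.5°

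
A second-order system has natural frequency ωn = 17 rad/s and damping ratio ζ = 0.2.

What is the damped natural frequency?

ωd = ωn√(1 - ζ²) = 17√(1 - 0.2²) = 16.66 rad/s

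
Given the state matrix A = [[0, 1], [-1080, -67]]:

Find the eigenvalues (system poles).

det(A - λI) = λ² - (-67)λ + 1080 = (λ - (-40))(λ - (-27)). Eigenvalues: -40, -27.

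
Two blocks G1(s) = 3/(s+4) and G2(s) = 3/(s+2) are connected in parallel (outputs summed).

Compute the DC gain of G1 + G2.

Parallel: G_eq = G1 + G2. DC gain = G1(0) + G2(0) = 3/4 + 3/2 = 0.75 + 1.5 = 2.25.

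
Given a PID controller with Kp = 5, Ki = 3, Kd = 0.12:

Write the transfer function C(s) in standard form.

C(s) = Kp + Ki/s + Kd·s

Substituting values: C(s) = 5 + 3/s + 0.12s = (0.12s² + 5s + 3)/s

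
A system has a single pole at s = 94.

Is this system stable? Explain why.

Pole at s = 94 is in the right half-plane. Unstable.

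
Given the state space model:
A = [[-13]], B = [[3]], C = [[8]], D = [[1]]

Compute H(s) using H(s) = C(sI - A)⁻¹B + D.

(sI - A)⁻¹ = 1/(s + 13). H(s) = 8×3/(s + 13) + 1 = (s + 37)/(s + 13).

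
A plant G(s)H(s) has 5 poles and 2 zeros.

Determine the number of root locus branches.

Root locus has n branches where n = number of poles = 5.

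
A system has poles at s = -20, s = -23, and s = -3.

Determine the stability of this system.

All poles are in the left half-plane. System is stable.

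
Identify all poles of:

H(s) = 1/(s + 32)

Pole is where denominator = 0: s + 32 = 0, so s = -32.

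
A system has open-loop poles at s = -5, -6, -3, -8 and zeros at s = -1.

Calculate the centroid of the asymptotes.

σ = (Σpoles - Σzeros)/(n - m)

σ = (Σpoles - Σzeros)/(n - m) = (-22 - (-1))/(4 - 1) = -21/3 = -7.0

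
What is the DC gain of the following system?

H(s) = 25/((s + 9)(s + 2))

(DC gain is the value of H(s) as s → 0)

DC gain = H(0) = 25/(9 × 2) = 25/18 = 1.3889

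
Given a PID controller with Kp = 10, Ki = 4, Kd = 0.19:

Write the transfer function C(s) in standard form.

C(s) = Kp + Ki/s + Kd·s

Substituting values: C(s) = 10 + 4/s + 0.19s = (0.19s² + 10s + 4)/s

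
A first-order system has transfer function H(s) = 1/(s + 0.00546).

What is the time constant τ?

For H(s) = 1/(s + 1/τ), the pole is at -1/τ = -0.00546, so τ = 1/0.00546 = 183.2 s.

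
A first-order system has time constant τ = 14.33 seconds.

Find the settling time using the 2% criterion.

For first-order system, 2% settling time ≈ 4τ = 4 × 14.33 = 57.32 s.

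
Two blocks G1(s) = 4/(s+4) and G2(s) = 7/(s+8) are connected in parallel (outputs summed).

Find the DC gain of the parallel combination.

Parallel: G_eq = G1 + G2. DC gain = G1(0) + G2(0) = 4/4 + 7/8 = 1 + 0.875 = 1.875.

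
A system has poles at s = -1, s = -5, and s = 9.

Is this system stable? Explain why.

Pole(s) at s = 9 are not in the left half-plane. System is unstable.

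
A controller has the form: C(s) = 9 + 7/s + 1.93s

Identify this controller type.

This is a Proportional-Integral-Derivative (PID) controller.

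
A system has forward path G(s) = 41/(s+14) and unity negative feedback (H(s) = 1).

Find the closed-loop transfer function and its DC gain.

T(s) = G/(1+GH) = [41/(s+14)] / [1 + 41/(s+14)] = 41/(s+14+41) = 41/(s+55). DC gain = 41/55 = 0.7455.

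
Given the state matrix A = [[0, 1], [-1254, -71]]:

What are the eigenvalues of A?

det(A - λI) = λ² - (-71)λ + 1254 = (λ - (-33))(λ - (-38)). Eigenvalues: -33, -38.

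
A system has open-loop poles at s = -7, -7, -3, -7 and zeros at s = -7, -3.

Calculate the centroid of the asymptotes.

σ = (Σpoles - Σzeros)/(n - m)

σ = (Σpoles - Σzeros)/(n - m) = (-24 - (-10))/(4 - 2) = -14/2 = -7.0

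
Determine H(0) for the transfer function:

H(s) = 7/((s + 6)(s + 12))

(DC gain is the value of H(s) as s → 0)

DC gain = H(0) = 7/(6 × 12) = 7/72 = 0.0972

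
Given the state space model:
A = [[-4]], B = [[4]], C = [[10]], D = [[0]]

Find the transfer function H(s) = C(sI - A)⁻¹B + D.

(sI - A)⁻¹ = 1/(s + 4). H(s) = 10 × 4/(s + 4) + 0 = 40/(s + 4).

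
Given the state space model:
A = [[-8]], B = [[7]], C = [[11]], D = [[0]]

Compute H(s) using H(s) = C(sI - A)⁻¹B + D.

(sI - A)⁻¹ = 1/(s + 8). H(s) = 11 × 7/(s + 8) + 0 = 77/(s + 8).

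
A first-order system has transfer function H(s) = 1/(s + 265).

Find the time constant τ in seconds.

For H(s) = 1/(s + 1/τ), the pole is at -1/τ = -265, so τ = 1/265 = 0.0038 s.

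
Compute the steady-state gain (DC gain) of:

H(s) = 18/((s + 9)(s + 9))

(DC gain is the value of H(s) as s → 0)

DC gain = H(0) = 18/(9 × 9) = 18/81 = 0.2222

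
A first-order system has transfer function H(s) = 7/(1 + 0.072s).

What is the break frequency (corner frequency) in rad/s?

Corner frequency = 1/τ = 1/0.072 = 13.889 rad/s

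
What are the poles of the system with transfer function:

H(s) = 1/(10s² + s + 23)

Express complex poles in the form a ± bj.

Discriminant = 1² - 4×10×23 = 1 - 920 = -919 < 0, so the poles are a complex conjugate pair s = (-1 ± j√919)/(2×10). Real part = -1/(2×10) = -1/20 = -0.05; imaginary part = ±√919/(2×10) ≈ 1.5158. Poles: s = -0.05 ± 1.5158j.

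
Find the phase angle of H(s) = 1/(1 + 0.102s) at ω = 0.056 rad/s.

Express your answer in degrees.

Phase = -arctan(ωτ) = -arctan(0.056 × 0.102) = -0.3°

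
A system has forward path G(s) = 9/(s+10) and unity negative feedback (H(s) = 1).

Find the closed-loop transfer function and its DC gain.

T(s) = G/(1+GH) = [9/(s+10)] / [1 + 9/(s+10)] = 9/(s+10+9) = 9/(s+19). DC gain = 9/19 = 0.4737.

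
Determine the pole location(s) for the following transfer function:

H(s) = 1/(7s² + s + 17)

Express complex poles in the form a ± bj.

Discriminant = 1² - 4×7×17 = 1 - 476 = -475 < 0, so the poles are a complex conjugate pair s = (-1 ± j√475)/(2×7). Real part = -1/(2×7) = -1/14 ≈ -0.0714; imaginary part = ±√475/(2×7) ≈ 1.5567. Poles: s = -0.0714 ± 1.5567j.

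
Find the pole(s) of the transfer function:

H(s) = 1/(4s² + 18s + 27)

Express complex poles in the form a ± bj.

Discriminant = 18² - 4×4×27 = 324 - 432 = -108 < 0, so the poles are a complex conjugate pair s = (-18 ± j√108)/(2×4). Real part = -18/(2×4) = -18/8 = -2.25; imaginary part = ±√108/(2×4) ≈ 1.2990. Poles: s = -2.25 ± 1.2990j.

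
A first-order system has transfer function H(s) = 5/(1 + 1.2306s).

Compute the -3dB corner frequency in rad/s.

Corner frequency = 1/τ = 1/1.2306 = 0.813 rad/s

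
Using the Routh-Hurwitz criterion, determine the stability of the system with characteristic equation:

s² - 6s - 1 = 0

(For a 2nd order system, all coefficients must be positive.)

Coefficients: 1, -6, -1. b=-6, c=-1 not positive, so system is unstable.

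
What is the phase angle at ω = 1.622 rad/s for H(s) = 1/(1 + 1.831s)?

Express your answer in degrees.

Phase = -arctan(ωτ) = -arctan(1.622 × 1.831) = -71.4°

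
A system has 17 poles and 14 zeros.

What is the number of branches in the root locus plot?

Root locus has n branches where n = number of poles = 17.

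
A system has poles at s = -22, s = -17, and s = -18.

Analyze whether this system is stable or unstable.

All poles are in the left half-plane. System is stable.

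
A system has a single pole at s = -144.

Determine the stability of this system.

Pole at s = -144 is in the left half-plane. Stable.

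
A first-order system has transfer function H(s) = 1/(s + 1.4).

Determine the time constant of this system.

For H(s) = 1/(s + 1/τ), the pole is at -1/τ = -1.4, so τ = 1/1.4 = 0.7143 s.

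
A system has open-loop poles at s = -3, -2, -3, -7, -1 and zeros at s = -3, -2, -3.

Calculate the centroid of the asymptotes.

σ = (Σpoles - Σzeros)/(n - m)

σ = (Σpoles - Σzeros)/(n - m) = (-16 - (-8))/(5 - 3) = -8/2 = -4.0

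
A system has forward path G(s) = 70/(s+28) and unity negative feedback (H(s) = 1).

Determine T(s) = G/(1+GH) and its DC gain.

T(s) = G/(1+GH) = [70/(s+28)] / [1 + 70/(s+28)] = 70/(s+28+70) = 70/(s+98). DC gain = 70/98 = 0.7143.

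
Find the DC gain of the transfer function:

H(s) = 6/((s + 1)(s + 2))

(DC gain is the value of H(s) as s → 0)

DC gain = H(0) = 6/(1 × 2) = 6/2 = 3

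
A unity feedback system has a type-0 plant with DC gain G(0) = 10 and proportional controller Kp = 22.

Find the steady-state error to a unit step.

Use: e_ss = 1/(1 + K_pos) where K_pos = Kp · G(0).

K_pos = Kp · G(0) = 22 × 10 = 220. e_ss = 1/(1 + 220) = 0.0045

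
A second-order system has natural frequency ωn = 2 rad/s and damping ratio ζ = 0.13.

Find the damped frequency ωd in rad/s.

ωd = ωn√(1 - ζ²) = 2√(1 - 0.13²) = 1.98 rad/s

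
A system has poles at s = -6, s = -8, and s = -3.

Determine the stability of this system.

All poles are in the left half-plane. System is stable.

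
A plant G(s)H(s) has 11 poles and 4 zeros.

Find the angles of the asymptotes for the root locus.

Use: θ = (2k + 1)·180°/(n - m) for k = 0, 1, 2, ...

n - m = 11 - 4 = 7. Angles: θk = (2k + 1)·180°/7 = 25.71°, 77.14°, 128.57°, 180°, 231.43°, 282.86°, 334.29°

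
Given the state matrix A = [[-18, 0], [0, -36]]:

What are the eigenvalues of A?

For diagonal matrix, eigenvalues are diagonal entries: λ₁ = -18, λ₂ = -36.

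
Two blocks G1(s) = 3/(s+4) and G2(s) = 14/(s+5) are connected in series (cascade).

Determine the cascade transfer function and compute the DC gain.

Series: multiply transfer functions. G_eq = 3/(s+4) × 14/(s+5) = 42/((s+4)(s+5)). DC gain = 42/(4×5) = 2.1.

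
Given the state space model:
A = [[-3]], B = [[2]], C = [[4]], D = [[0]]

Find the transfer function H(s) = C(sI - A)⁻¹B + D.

(sI - A)⁻¹ = 1/(s + 3). H(s) = 4 × 2/(s + 3) + 0 = 8/(s + 3).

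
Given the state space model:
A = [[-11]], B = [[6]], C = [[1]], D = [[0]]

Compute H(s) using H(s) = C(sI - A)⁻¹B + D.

(sI - A)⁻¹ = 1/(s + 11). H(s) = 1 × 6/(s + 11) + 0 = 6/(s + 11).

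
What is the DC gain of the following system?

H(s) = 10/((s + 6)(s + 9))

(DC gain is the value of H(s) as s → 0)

DC gain = H(0) = 10/(6 × 9) = 10/54 = 0.1852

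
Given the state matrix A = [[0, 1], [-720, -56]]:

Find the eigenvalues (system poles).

det(A - λI) = λ² - (-56)λ + 720 = (λ - (-20))(λ - (-36)). Eigenvalues: -20, -36.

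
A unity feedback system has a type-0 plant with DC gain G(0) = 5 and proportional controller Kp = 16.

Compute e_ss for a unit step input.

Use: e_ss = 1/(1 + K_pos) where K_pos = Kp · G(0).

K_pos = Kp · G(0) = 16 × 5 = 80. e_ss = 1/(1 + 80) = 0.0123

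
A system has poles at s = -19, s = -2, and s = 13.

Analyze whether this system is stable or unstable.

Pole(s) at s = 13 are not in the left half-plane. System is unstable.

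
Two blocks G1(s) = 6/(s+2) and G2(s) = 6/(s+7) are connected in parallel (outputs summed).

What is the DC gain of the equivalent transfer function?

Parallel: G_eq = G1 + G2. DC gain = G1(0) + G2(0) = 6/2 + 6/7 = 3 + 0.8571 = 3.8571.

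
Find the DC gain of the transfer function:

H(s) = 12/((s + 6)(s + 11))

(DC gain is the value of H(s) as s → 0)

DC gain = H(0) = 12/(6 × 11) = 12/66 = 0.1818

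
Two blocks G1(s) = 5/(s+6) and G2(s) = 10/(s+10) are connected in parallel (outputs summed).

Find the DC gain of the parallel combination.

Parallel: G_eq = G1 + G2. DC gain = G1(0) + G2(0) = 5/6 + 10/10 = 0.8333 + 1 = 1.8333.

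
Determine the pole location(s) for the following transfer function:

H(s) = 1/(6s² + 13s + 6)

Discriminant = 13² - 4×6×6 = 169 - 144 = 25 > 0, so two distinct real poles. Using quadratic formula: s = (-13 ± √25)/(2×6) = (-13 ± √25)/12, with √25 = 5. s₁ = -8/12 ≈ -0.6667, s₂ = -18/12 = -1.5. Poles: s₁ = -0.6667, s₂ = -1.5.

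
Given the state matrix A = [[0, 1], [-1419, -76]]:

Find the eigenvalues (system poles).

det(A - λI) = λ² - (-76)λ + 1419 = (λ - (-33))(λ - (-43)). Eigenvalues: -33, -43.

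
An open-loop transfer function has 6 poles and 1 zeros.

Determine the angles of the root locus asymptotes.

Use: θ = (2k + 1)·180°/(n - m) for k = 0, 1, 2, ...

n - m = 6 - 1 = 5. Angles: θk = (2k + 1)·180°/5 = 36°, 108°, 180°, 252°, 324°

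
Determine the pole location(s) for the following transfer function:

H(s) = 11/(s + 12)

Pole is where denominator = 0: s + 12 = 0, so s = -12.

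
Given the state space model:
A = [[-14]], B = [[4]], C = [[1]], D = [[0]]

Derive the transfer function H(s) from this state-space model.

(sI - A)⁻¹ = 1/(s + 14). H(s) = 1 × 4/(s + 14) + 0 = 4/(s + 14).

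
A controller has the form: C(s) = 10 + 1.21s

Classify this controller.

This is a Proportional-Derivative (PD) controller.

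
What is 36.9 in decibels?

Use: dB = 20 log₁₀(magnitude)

dB = 20 log₁₀(36.9) = 31.3 dB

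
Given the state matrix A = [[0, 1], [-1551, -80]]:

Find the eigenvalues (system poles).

det(A - λI) = λ² - (-80)λ + 1551 = (λ - (-33))(λ - (-47)). Eigenvalues: -33, -47.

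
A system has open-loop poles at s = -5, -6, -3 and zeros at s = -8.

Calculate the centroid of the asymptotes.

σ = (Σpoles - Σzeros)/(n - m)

σ = (Σpoles - Σzeros)/(n - m) = (-14 - (-8))/(3 - 1) = -6/2 = -3.0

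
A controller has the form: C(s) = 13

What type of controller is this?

This is a Proportional (P) controller.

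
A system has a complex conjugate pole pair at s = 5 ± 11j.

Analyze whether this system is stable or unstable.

Real part of poles is 5 (> 0, right half-plane). Unstable.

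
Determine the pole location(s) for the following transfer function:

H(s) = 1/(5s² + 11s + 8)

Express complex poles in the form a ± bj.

Discriminant = 11² - 4×5×8 = 121 - 160 = -39 < 0, so the poles are a complex conjugate pair s = (-11 ± j√39)/(2×5). Real part = -11/(2×5) = -11/10 = -1.1; imaginary part = ±√39/(2×5) ≈ 0.6245. Poles: s = -1.1 ± 0.6245j.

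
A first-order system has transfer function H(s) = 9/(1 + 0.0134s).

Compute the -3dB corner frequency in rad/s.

Corner frequency = 1/τ = 1/0.0134 = 74.627 rad/s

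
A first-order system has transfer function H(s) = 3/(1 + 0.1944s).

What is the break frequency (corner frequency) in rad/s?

Corner frequency = 1/τ = 1/0.1944 = 5.144 rad/s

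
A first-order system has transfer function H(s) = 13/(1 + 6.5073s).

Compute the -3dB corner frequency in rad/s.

Corner frequency = 1/τ = 1/6.5073 = 0.154 rad/s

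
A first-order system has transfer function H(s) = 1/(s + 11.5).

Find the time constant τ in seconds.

For H(s) = 1/(s + 1/τ), the pole is at -1/τ = -11.5, so τ = 1/11.5 = 0.0870 s.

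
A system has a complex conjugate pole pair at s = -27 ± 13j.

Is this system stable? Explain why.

Real part of poles is -27 (< 0, left half-plane). Stable.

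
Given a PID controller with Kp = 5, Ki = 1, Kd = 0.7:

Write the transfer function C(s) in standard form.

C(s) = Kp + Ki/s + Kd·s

Substituting values: C(s) = 5 + 1/s + 0.7s = (0.7s² + 5s + 1)/s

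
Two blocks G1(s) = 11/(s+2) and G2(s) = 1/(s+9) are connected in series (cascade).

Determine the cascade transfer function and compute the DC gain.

Series: multiply transfer functions. G_eq = 11/(s+2) × 1/(s+9) = 11/((s+2)(s+9)). DC gain = 11/(2×9) = 0.6111.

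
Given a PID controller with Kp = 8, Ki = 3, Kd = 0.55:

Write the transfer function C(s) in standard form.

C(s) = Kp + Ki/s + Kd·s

Substituting values: C(s) = 8 + 3/s + 0.55s = (0.55s² + 8s + 3)/s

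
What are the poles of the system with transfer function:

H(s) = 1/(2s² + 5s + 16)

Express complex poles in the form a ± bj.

Discriminant = 5² - 4×2×16 = 25 - 128 = -103 < 0, so the poles are a complex conjugate pair s = (-5 ± j√103)/(2×2). Real part = -5/(2×2) = -5/4 = -1.25; imaginary part = ±√103/(2×2) ≈ 2.5372. Poles: s = -1.25 ± 2.5372j.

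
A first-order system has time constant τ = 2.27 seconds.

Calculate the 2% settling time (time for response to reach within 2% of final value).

For first-order system, 2% settling time ≈ 4τ = 4 × 2.27 = 9.08 s.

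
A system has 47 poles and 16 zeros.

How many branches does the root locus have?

Root locus has n branches where n = number of poles = 47.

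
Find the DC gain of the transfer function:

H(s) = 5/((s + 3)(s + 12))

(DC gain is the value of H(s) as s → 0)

DC gain = H(0) = 5/(3 × 12) = 5/36 = 0.1389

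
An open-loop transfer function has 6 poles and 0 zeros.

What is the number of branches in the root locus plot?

Root locus has n branches where n = number of poles = 6.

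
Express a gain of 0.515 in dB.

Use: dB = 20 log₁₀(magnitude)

dB = 20 log₁₀(0.515) = -5.8 dB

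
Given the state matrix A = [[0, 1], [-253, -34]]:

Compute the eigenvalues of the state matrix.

det(A - λI) = λ² - (-34)λ + 253 = (λ - (-11))(λ - (-23)). Eigenvalues: -11, -23.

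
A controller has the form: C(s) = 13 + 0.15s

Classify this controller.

This is a Proportional-Derivative (PD) controller.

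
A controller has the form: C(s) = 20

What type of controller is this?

This is a Proportional (P) controller.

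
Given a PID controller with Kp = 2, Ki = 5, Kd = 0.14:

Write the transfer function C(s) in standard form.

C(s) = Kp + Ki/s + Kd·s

Substituting values: C(s) = 2 + 5/s + 0.14s = (0.14s² + 2s + 5)/s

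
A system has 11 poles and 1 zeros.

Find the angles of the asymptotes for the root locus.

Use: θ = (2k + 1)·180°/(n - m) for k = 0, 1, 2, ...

n - m = 11 - 1 = 10. Angles: θk = (2k + 1)·180°/10 = 18°, 54°, 90°, 126°, 162°, 198°, 234°, 270°, 306°, 342°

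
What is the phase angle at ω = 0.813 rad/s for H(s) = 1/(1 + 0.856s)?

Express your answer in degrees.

Phase = -arctan(ωτ) = -arctan(0.813 × 0.856) = -34.8°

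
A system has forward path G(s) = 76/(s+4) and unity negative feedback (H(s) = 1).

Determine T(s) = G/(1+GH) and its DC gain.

T(s) = G/(1+GH) = [76/(s+4)] / [1 + 76/(s+4)] = 76/(s+4+76) = 76/(s+80). DC gain = 76/80 = 0.95.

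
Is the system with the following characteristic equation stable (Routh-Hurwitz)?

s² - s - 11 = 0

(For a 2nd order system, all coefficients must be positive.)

Coefficients: 1, -1, -11. b=-1, c=-11 not positive, so system is unstable.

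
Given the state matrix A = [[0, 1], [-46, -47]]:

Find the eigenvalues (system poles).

det(A - λI) = λ² - (-47)λ + 46 = (λ - (-1))(λ - (-46)). Eigenvalues: -1, -46.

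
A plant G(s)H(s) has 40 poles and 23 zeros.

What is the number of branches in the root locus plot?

Root locus has n branches where n = number of poles = 40.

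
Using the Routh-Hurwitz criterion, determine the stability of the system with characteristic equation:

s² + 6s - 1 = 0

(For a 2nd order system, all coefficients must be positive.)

Coefficients: 1, 6, -1. c=-1 not positive, so system is unstable.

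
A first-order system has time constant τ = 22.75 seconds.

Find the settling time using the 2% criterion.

For first-order system, 2% settling time ≈ 4τ = 4 × 22.75 = 91.0 s.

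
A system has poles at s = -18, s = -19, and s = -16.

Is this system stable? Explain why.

All poles are in the left half-plane. System is stable.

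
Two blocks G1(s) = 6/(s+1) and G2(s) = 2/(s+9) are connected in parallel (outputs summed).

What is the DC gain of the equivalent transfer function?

Parallel: G_eq = G1 + G2. DC gain = G1(0) + G2(0) = 6/1 + 2/9 = 6 + 0.2222 = 6.2222.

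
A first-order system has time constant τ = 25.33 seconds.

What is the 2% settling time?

For first-order system, 2% settling time ≈ 4τ = 4 × 25.33 = 101.32 s.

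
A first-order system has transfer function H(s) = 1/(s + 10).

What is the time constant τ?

For H(s) = 1/(s + 1/τ), the pole is at -1/τ = -10, so τ = 1/10 = 0.1 s.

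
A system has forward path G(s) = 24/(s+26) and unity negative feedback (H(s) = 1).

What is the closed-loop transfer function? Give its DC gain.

T(s) = G/(1+GH) = [24/(s+26)] / [1 + 24/(s+26)] = 24/(s+26+24) = 24/(s+50). DC gain = 24/50 = 0.48.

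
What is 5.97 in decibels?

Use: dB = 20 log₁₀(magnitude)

dB = 20 log₁₀(5.97) = 15.5 dB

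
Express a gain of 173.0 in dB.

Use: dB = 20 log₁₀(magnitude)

dB = 20 log₁₀(173.0) = 44.8 dB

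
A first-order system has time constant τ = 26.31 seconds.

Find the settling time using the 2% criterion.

For first-order system, 2% settling time ≈ 4τ = 4 × 26.31 = 105.24 s.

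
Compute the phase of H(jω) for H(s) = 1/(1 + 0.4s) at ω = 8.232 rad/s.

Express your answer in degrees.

Phase = -arctan(ωτ) = -arctan(8.232 × 0.4) = -73.1°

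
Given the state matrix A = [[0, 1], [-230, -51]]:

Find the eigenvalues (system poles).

det(A - λI) = λ² - (-51)λ + 230 = (λ - (-5))(λ - (-46)). Eigenvalues: -5, -46.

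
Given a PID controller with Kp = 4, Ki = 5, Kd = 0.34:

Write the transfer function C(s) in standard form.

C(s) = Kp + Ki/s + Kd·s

Substituting values: C(s) = 4 + 5/s + 0.34s = (0.34s² + 4s + 5)/s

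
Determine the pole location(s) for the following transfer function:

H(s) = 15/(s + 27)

Pole is where denominator = 0: s + 27 = 0, so s = -27.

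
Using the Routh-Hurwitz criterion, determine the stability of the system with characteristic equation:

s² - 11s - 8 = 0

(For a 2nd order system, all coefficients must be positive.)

Coefficients: 1, -11, -8. b=-11, c=-8 not positive, so system is unstable.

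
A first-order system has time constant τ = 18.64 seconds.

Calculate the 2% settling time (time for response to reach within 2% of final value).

For first-order system, 2% settling time ≈ 4τ = 4 × 18.64 = 74.56 s.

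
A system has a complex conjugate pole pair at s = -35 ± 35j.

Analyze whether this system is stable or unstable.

Real part of poles is -35 (< 0, left half-plane). Stable.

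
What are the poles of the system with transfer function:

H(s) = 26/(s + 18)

Pole is where denominator = 0: s + 18 = 0, so s = -18.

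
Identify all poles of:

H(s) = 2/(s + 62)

Pole is where denominator = 0: s + 62 = 0, so s = -62.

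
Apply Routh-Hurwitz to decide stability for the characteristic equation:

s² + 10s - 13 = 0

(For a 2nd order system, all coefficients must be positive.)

Coefficients: 1, 10, -13. c=-13 not positive, so system is unstable.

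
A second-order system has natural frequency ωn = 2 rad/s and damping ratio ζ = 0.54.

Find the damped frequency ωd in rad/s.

ωd = ωn√(1 - ζ²) = 2√(1 - 0.54²) = 1.68 rad/s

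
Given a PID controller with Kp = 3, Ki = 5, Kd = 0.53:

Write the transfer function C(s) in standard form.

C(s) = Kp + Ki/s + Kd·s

Substituting values: C(s) = 3 + 5/s + 0.53s = (0.53s² + 3s + 5)/s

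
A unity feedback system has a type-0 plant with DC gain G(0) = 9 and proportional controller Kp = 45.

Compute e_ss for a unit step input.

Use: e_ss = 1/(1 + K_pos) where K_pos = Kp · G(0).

K_pos = Kp · G(0) = 45 × 9 = 405. e_ss = 1/(1 + 405) = 0.0025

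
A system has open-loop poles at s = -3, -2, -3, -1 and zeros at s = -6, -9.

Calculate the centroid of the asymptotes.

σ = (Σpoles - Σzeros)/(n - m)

σ = (Σpoles - Σzeros)/(n - m) = (-9 - (-15))/(4 - 2) = 6/2 = 3.0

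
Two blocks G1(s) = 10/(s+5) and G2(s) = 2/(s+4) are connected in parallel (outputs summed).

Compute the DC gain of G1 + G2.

Parallel: G_eq = G1 + G2. DC gain = G1(0) + G2(0) = 10/5 + 2/4 = 2 + 0.5 = 2.5.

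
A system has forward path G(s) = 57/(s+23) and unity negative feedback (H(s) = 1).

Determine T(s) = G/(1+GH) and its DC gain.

T(s) = G/(1+GH) = [57/(s+23)] / [1 + 57/(s+23)] = 57/(s+23+57) = 57/(s+80). DC gain = 57/80 = 0.7125.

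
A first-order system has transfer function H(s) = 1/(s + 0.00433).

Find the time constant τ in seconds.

For H(s) = 1/(s + 1/τ), the pole is at -1/τ = -0.00433, so τ = 1/0.00433 = 230.9 s.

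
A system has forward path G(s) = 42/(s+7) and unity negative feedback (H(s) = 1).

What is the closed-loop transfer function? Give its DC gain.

T(s) = G/(1+GH) = [42/(s+7)] / [1 + 42/(s+7)] = 42/(s+7+42) = 42/(s+49). DC gain = 42/49 = 0.8571.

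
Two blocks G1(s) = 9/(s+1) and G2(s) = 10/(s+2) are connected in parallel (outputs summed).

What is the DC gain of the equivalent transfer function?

Parallel: G_eq = G1 + G2. DC gain = G1(0) + G2(0) = 9/1 + 10/2 = 9 + 5 = 14.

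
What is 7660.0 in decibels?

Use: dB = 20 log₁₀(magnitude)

dB = 20 log₁₀(7660.0) = 77.7 dB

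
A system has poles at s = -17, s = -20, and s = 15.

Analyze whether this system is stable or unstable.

Pole(s) at s = 15 are not in the left half-plane. System is unstable.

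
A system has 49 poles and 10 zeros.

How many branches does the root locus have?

Root locus has n branches where n = number of poles = 49.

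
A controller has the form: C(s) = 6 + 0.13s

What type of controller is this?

This is a Proportional-Derivative (PD) controller.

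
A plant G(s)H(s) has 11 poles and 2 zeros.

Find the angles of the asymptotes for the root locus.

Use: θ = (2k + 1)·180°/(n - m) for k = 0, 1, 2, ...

n - m = 11 - 2 = 9. Angles: θk = (2k + 1)·180°/9 = 20°, 60°, 100°, 140°, 180°, 220°, 260°, 300°, 340°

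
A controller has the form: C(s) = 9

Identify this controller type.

This is a Proportional (P) controller.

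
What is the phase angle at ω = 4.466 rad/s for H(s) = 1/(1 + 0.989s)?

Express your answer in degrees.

Phase = -arctan(ωτ) = -arctan(4.466 × 0.989) = -77.2°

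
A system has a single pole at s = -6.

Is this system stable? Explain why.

Pole at s = -6 is in the left half-plane. Stable.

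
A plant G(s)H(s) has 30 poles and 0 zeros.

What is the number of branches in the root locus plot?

Root locus has n branches where n = number of poles = 30.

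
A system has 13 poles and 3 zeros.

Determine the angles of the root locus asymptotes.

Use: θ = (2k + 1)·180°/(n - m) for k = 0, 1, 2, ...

n - m = 13 - 3 = 10. Angles: θk = (2k + 1)·180°/10 = 18°, 54°, 90°, 126°, 162°, 198°, 234°, 270°, 306°, 342°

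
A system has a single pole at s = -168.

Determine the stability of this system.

Pole at s = -168 is in the left half-plane. Stable.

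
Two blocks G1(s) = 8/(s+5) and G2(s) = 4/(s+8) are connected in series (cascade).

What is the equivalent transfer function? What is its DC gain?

Series: multiply transfer functions. G_eq = 8/(s+5) × 4/(s+8) = 32/((s+5)(s+8)). DC gain = 32/(5×8) = 0.8.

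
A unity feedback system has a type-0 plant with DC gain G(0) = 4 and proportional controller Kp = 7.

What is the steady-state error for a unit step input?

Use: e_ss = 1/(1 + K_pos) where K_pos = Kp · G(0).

K_pos = Kp · G(0) = 7 × 4 = 28. e_ss = 1/(1 + 28) = 0.0345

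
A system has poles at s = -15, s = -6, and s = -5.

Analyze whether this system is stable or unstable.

All poles are in the left half-plane. System is stable.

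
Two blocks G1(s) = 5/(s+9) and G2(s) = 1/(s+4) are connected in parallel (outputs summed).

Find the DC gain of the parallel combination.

Parallel: G_eq = G1 + G2. DC gain = G1(0) + G2(0) = 5/9 + 1/4 = 0.5556 + 0.25 = 0.8056.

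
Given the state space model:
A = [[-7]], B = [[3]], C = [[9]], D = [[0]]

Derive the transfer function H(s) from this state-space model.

(sI - A)⁻¹ = 1/(s + 7). H(s) = 9 × 3/(s + 7) + 0 = 27/(s + 7).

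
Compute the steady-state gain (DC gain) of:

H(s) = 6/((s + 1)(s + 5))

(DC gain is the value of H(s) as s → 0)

DC gain = H(0) = 6/(1 × 5) = 6/5 = 1.2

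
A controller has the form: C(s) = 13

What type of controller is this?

This is a Proportional (P) controller.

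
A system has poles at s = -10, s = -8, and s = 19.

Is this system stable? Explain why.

Pole(s) at s = 19 are not in the left half-plane. System is unstable.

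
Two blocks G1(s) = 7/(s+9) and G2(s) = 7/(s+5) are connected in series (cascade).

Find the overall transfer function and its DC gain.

Series: multiply transfer functions. G_eq = 7/(s+9) × 7/(s+5) = 49/((s+9)(s+5)). DC gain = 49/(9×5) = 1.0889.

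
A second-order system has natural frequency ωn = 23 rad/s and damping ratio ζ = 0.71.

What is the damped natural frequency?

ωd = ωn√(1 - ζ²) = 23√(1 - 0.71²) = 16.2 rad/s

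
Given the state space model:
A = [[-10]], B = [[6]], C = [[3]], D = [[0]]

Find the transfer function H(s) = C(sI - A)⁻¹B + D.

(sI - A)⁻¹ = 1/(s + 10). H(s) = 3 × 6/(s + 10) + 0 = 18/(s + 10).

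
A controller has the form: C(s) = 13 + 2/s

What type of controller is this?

This is a Proportional-Integral (PI) controller.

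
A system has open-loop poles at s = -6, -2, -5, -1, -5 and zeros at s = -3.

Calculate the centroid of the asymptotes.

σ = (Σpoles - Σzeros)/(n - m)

σ = (Σpoles - Σzeros)/(n - m) = (-19 - (-3))/(5 - 1) = -16/4 = -4.0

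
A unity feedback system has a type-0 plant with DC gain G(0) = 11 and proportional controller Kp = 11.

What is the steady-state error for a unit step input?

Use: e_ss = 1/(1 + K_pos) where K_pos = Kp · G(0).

K_pos = Kp · G(0) = 11 × 11 = 121. e_ss = 1/(1 + 121) = 0.0082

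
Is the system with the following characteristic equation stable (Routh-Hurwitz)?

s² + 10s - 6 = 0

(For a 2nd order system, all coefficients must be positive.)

Coefficients: 1, 10, -6. c=-6 not positive, so system is unstable.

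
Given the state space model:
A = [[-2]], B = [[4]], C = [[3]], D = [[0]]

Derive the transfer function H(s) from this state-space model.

(sI - A)⁻¹ = 1/(s + 2). H(s) = 3 × 4/(s + 2) + 0 = 12/(s + 2).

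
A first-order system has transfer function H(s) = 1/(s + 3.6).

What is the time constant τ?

For H(s) = 1/(s + 1/τ), the pole is at -1/τ = -3.6, so τ = 1/3.6 = 0.2778 s.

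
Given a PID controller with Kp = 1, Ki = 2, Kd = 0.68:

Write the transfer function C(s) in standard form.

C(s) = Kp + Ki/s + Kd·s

Substituting values: C(s) = 1 + 2/s + 0.68s = (0.68s² + s + 2)/s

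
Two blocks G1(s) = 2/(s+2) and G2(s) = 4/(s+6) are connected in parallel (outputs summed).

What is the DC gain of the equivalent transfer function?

Parallel: G_eq = G1 + G2. DC gain = G1(0) + G2(0) = 2/2 + 4/6 = 1 + 0.6667 = 1.6667.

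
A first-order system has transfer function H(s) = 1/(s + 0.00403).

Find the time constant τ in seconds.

For H(s) = 1/(s + 1/τ), the pole is at -1/τ = -0.00403, so τ = 1/0.00403 = 248.1 s.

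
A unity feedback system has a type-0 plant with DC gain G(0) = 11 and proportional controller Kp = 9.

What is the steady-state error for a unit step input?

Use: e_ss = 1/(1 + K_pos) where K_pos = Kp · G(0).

K_pos = Kp · G(0) = 9 × 11 = 99. e_ss = 1/(1 + 99) = 0.01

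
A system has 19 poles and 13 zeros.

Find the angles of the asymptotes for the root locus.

n - m = 19 - 13 = 6. Angles: θk = (2k + 1)·180°/6 = 30°, 90°, 150°, 210°, 270°, 330°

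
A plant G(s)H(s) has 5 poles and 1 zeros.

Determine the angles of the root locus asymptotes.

n - m = 5 - 1 = 4. Angles: θk = (2k + 1)·180°/4 = 45°, 135°, 225°, 315°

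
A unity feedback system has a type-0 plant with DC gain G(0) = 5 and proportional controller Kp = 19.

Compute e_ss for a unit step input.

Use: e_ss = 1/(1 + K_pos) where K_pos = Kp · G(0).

K_pos = Kp · G(0) = 19 × 5 = 95. e_ss = 1/(1 + 95) = 0.0104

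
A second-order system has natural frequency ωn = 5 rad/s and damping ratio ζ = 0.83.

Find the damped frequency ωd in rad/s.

ωd = ωn√(1 - ζ²) = 5√(1 - 0.83²) = 2.79 rad/s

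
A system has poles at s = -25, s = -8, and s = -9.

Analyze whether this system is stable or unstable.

All poles are in the left half-plane. System is stable.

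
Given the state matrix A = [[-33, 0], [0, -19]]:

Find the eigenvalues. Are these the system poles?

For diagonal matrix, eigenvalues are diagonal entries: λ₁ = -33, λ₂ = -19. Eigenvalues of A = system poles.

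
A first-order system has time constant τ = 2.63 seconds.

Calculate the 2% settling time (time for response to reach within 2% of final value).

For first-order system, 2% settling time ≈ 4τ = 4 × 2.63 = 10.52 s.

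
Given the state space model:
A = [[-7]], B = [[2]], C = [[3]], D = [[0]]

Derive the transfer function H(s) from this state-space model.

(sI - A)⁻¹ = 1/(s + 7). H(s) = 3 × 2/(s + 7) + 0 = 6/(s + 7).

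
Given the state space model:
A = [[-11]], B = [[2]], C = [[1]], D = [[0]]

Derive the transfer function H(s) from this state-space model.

(sI - A)⁻¹ = 1/(s + 11). H(s) = 1 × 2/(s + 11) + 0 = 2/(s + 11).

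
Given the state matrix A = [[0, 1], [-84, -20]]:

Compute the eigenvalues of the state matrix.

det(A - λI) = λ² - (-20)λ + 84 = (λ - (-6))(λ - (-14)). Eigenvalues: -6, -14.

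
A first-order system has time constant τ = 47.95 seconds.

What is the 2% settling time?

For first-order system, 2% settling time ≈ 4τ = 4 × 47.95 = 191.8 s.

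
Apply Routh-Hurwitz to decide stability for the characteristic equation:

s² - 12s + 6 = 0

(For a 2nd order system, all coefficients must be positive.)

Coefficients: 1, -12, 6. b=-12 not positive, so system is unstable.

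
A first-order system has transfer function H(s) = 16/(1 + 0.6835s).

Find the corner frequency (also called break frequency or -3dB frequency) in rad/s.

Corner frequency = 1/τ = 1/0.6835 = 1.463 rad/s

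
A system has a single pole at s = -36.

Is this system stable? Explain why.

Pole at s = -36 is in the left half-plane. Stable.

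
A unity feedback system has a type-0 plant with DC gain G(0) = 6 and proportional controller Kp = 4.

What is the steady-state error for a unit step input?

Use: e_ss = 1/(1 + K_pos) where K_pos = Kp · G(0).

K_pos = Kp · G(0) = 4 × 6 = 24. e_ss = 1/(1 + 24) = 0.04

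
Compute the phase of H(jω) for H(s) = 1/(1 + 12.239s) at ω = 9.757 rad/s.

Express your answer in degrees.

Phase = -arctan(ωτ) = -arctan(9.757 × 12.239) = -89.5°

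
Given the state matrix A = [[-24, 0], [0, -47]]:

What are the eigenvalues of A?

For diagonal matrix, eigenvalues are diagonal entries: λ₁ = -24, λ₂ = -47.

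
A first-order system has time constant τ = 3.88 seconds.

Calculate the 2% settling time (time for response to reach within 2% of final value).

For first-order system, 2% settling time ≈ 4τ = 4 × 3.88 = 15.52 s.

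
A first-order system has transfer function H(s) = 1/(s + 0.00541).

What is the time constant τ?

For H(s) = 1/(s + 1/τ), the pole is at -1/τ = -0.00541, so τ = 1/0.00541 = 184.8 s.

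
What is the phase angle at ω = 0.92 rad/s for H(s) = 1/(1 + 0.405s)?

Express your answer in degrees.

Phase = -arctan(ωτ) = -arctan(0.92 × 0.405) = -20.4°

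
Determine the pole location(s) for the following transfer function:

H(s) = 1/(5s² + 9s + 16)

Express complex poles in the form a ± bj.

Discriminant = 9² - 4×5×16 = 81 - 320 = -239 < 0, so the poles are a complex conjugate pair s = (-9 ± j√239)/(2×5). Real part = -9/(2×5) = -9/10 = -0.9; imaginary part = ±√239/(2×5) ≈ 1.5460. Poles: s = -0.9 ± 1.5460j.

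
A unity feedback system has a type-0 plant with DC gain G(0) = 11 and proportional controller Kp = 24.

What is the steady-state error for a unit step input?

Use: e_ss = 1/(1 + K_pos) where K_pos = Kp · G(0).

K_pos = Kp · G(0) = 24 × 11 = 264. e_ss = 1/(1 + 264) = 0.0038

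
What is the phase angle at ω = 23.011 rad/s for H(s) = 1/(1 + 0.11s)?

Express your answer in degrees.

Phase = -arctan(ωτ) = -arctan(23.011 × 0.11) = -68.4°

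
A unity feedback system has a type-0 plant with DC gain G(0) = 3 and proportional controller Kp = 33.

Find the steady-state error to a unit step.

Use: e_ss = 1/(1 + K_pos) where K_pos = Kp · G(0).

K_pos = Kp · G(0) = 33 × 3 = 99. e_ss = 1/(1 + 99) = 0.01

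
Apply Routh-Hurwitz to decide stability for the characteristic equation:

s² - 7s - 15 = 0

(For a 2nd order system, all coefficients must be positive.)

Coefficients: 1, -7, -15. b=-7, c=-15 not positive, so system is unstable.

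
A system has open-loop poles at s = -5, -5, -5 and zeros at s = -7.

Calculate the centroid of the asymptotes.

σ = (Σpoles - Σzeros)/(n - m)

σ = (Σpoles - Σzeros)/(n - m) = (-15 - (-7))/(3 - 1) = -8/2 = -4.0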